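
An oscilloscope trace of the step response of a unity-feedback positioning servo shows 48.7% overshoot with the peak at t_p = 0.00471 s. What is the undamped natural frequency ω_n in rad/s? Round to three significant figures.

The overshoot fixes ζ = −ln(OS)/√(π²+ln²(OS)) = 0.223.
t_p = π/ω_d ⇒ ω_d = 667 rad/s; then ω_n = ω_d/√(1−ζ²) = 684 rad/s.

ω_n ≈ 684 rad/s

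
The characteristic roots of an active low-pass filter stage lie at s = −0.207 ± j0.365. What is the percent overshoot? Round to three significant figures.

%OS ≈ 16.8%

With σ = 0.207, ω_d = 0.365: ω_n = √(σ²+ω_d²) = 0.420 rad/s, ζ = σ/ω_n = 0.493.
%OS = 100·exp(−πζ/√(1−ζ²)) = 16.8%.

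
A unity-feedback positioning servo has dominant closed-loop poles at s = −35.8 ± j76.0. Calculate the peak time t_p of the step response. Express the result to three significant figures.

t_p = π/ω_d with ω_d = 76.0 (the imaginary part), so t_p = 0.0413 s.

t_p ≈ 0.0413 s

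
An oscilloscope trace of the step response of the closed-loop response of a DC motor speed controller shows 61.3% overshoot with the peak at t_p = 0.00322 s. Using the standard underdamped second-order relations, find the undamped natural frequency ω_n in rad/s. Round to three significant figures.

ω_n ≈ 987 rad/s

ζ from %OS: ζ = |ln 0.613|/√(π²+ln²0.613) = 0.154.
t_p = π/ω_d ⇒ ω_d = 976 rad/s; then ω_n = ω_d/√(1−ζ²) = 987 rad/s.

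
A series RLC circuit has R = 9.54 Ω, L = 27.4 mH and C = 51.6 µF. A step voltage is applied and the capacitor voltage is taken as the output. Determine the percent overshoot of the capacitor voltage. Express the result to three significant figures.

%OS ≈ 51.4%

For a series RLC circuit (capacitor voltage as output), ω_n = 1/√(LC) = 1/√(27.4 mH · 51.6 µF) = 841 rad/s.
ζ = (R/2)·√(C/L) = (9.54/2)·√(51.6 µF/27.4 mH) = 0.207.
%OS = 100 e^{−πζ/√(1−ζ²)} with ζ = 0.207 gives 51.4%.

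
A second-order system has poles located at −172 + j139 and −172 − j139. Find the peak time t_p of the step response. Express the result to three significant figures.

t_p = π/ω_d with ω_d = 139 (the imaginary part), so t_p = 0.0226 s.

t_p ≈ 0.0226 s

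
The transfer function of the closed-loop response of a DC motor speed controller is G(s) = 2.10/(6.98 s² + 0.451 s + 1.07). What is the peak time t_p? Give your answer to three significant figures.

t_p ≈ 8.05 s

Dividing through by 6.98: denominator becomes s² + 0.06461 s + 0.1533.
So ω_n = √0.1533 = 0.392 rad/s and ζ = 0.06461/(2·0.392) = 0.0825.
ω_d = 0.392·√(1 − 0.0825²) = 0.390 rad/s. t_p = π/ω_d = 8.05 s.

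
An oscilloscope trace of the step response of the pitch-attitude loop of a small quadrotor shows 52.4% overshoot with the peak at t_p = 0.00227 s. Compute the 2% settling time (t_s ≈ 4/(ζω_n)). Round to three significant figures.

t_s ≈ 0.0140 s

From the overshoot, ζ = −ln(OS)/√(π²+ln²(OS)) = 0.201.
t_p = π/ω_d ⇒ ω_d = 1380 rad/s; then ω_n = ω_d/√(1−ζ²) = 1410 rad/s.
t_s ≈ 4/(ζω_n) = 4/(0.201·1410) = 0.0140 s.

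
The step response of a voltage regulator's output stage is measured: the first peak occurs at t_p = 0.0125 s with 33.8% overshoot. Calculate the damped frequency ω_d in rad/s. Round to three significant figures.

t_p = π/ω_d, so ω_d = π/0.0125 = 251 rad/s.

ω_d ≈ 251 rad/s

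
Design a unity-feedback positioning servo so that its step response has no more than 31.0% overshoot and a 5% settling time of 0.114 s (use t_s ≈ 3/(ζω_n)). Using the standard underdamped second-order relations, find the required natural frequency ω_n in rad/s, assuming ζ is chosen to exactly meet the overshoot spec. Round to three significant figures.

Inverting the overshoot relation: ζ = |ln 0.310|/√(π² + ln²0.310) = 0.349.
From t_s ≈ 3/(ζω_n): ω_n = 3/(ζ·t_s) = 3/(0.349·0.114) = 75.3 rad/s.

ω_n ≈ 75.3 rad/s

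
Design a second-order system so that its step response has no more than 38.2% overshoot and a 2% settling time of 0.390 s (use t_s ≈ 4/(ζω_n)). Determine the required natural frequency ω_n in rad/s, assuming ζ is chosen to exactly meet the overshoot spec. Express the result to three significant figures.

Inverting the overshoot relation: ζ = |ln 0.382|/√(π² + ln²0.382) = 0.293.
From t_s ≈ 4/(ζω_n): ω_n = 4/(ζ·t_s) = 4/(0.293·0.390) = 35.0 rad/s.

ω_n ≈ 35.0 rad/s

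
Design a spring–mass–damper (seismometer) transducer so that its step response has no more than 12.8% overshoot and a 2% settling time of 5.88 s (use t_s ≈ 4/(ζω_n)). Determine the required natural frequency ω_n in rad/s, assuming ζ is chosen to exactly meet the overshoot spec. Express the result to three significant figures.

ζ = −ln(OS)/√(π² + (ln OS)²). With OS = 0.128, ln OS = −2.056 and ζ = 2.056/3.754 = 0.548.
From t_s ≈ 4/(ζω_n): ω_n = 4/(ζ·t_s) = 4/(0.548·5.88) = 1.24 rad/s.

ω_n ≈ 1.24 rad/s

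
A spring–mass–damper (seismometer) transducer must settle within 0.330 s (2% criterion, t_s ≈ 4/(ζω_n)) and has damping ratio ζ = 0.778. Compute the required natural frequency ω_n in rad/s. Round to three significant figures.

ω_n ≈ 15.6 rad/s

Rearranging t_s ≈ 4/(ζω_n) gives ω_n = 4/(ζ·t_s) = 4/(0.778 × 0.330) = 15.6 rad/s.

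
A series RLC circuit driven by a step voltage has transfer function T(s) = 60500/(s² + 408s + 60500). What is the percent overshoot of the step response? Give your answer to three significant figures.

%OS ≈ 0.943%

ω_n = √60500 = 246 rad/s; ζ = 408/(2·246) = 0.829.
Overshoot: exp(−π·0.829/√(1−0.829²)) = 0.00943, i.e. 0.943%.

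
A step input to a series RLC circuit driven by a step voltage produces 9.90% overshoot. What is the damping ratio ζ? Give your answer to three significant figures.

Inverting the overshoot relation: ζ = |ln 0.0990|/√(π² + ln²0.0990) = 0.593.

ζ ≈ 0.593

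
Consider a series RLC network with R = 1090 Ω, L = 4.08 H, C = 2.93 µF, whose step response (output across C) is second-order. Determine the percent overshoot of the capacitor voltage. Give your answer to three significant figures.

%OS ≈ 19.5%

For a series RLC circuit (capacitor voltage as output), ω_n = 1/√(LC) = 1/√(4.08 H · 2.93 µF) = 289 rad/s.
ζ = (R/2)·√(C/L) = (1090/2)·√(2.93 µF/4.08 H) = 0.462.
Overshoot: exp(−π·0.462/√(1−0.462²)) = 0.195, i.e. 19.5%.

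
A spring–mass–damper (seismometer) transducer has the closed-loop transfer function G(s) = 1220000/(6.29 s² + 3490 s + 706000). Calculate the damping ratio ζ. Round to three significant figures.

Dividing through by 6.29: denominator becomes s² + 554.8 s + 112200.
So ω_n = √112200 = 335 rad/s and ζ = 554.8/(2·335) = 0.828.

ζ ≈ 0.828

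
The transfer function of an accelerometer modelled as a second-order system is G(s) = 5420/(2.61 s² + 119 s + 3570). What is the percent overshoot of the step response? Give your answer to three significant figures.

Dividing through by 2.61: denominator becomes s² + 45.59 s + 1368.
So ω_n = √1368 = 37.0 rad/s and ζ = 45.59/(2·37.0) = 0.616.
%OS = 100·exp(−πζ/√(1−ζ²)) = 8.55%.

%OS ≈ 8.55%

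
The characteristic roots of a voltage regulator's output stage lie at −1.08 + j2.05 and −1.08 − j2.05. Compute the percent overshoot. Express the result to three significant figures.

%OS ≈ 19.1%

With σ = 1.08, ω_d = 2.05: ω_n = √(σ²+ω_d²) = 2.32 rad/s, ζ = σ/ω_n = 0.466.
%OS = 100 e^{−πζ/√(1−ζ²)} with ζ = 0.466 gives 19.1%.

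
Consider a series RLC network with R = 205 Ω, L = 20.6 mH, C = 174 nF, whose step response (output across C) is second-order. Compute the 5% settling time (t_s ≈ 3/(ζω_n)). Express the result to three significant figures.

For a series RLC circuit (capacitor voltage as output), ω_n = 1/√(LC) = 1/√(20.6 mH · 174 nF) = 16700 rad/s.
ζ = (R/2)·√(C/L) = (205/2)·√(174 nF/20.6 mH) = 0.298.
t_s ≈ 3/(ζω_n) = 0.000603 s.

t_s ≈ 0.000603 s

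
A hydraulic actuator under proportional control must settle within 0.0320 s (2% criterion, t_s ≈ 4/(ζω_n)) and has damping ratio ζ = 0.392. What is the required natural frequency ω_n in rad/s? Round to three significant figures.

ω_n ≈ 319 rad/s

Rearranging t_s ≈ 4/(ζω_n) gives ω_n = 4/(ζ·t_s) = 4/(0.392 × 0.0320) = 319 rad/s.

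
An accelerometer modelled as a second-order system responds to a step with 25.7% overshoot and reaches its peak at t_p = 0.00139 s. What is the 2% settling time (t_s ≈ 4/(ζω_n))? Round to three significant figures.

From the overshoot, ζ = −ln(OS)/√(π²+ln²(OS)) = 0.397.
From t_p = π/ω_d, ω_d = π/0.00139 = 2260 rad/s, so ω_n = ω_d/√(1−ζ²) = 2460 rad/s.
t_s ≈ 4/(ζω_n) = 4/(0.397·2460) = 0.00409 s.

t_s ≈ 0.00409 s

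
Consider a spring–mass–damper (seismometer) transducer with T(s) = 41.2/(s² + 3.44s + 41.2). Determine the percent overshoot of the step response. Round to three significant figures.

%OS ≈ 41.7%

Matching coefficients with s² + 2ζω_n s + ω_n² gives ω_n² = 41.2 ⇒ ω_n = 6.42 rad/s, and ζ = 3.44/(2ω_n) = 0.268.
Overshoot: exp(−π·0.268/√(1−0.268²)) = 0.417, i.e. 41.7%.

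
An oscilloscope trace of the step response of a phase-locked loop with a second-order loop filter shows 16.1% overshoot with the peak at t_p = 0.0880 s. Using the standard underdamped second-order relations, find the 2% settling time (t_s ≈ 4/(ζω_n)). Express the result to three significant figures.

ζ from %OS: ζ = |ln 0.161|/√(π²+ln²0.161) = 0.503.
From t_p = π/ω_d, ω_d = π/0.0880 = 35.7 rad/s, so ω_n = ω_d/√(1−ζ²) = 41.3 rad/s.
t_s ≈ 4/(ζω_n) = 4/(0.503·41.3) = 0.193 s.

t_s ≈ 0.193 s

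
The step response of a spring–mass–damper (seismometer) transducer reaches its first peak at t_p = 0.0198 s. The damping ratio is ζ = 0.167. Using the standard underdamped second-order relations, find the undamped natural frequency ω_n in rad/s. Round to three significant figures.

Peak time t_p = π/ω_d, so ω_d = π/t_p = π/0.0198 = 159 rad/s.
ω_n = ω_d/√(1−ζ²) = 159/√0.972 = 161 rad/s.

ω_n ≈ 161 rad/s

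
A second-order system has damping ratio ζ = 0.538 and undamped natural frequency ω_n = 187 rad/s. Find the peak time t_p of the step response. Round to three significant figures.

The damped frequency is ω_d = ω_n√(1−ζ²) = 187·√(1−0.289) = 158 rad/s.
Peak time t_p = π/ω_d = π/158 = 0.0199 s.

t_p ≈ 0.0199 s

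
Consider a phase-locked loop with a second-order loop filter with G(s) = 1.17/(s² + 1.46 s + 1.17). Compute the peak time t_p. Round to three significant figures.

t_p ≈ 3.94 s

Comparing the denominator to s² + 2ζω_n s + ω_n²: ω_n = √1.17 = 1.08 rad/s, and 2ζω_n = 1.46 so ζ = 1.46/(2·1.08) = 0.675.
The damped frequency ω_d = ω_n√(1−ζ²) = 0.798 rad/s. Then t_p = π/ω_d = 3.94 s.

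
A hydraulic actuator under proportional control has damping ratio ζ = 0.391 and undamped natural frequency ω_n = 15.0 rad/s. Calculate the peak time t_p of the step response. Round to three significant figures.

The damped frequency is ω_d = ω_n√(1−ζ²) = 15.0·√(1−0.153) = 13.8 rad/s.
Peak time t_p = π/ω_d = π/13.8 = 0.228 s.

t_p ≈ 0.228 s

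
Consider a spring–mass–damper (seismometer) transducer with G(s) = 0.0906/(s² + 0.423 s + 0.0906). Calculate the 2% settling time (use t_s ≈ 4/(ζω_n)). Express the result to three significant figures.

Comparing the denominator to s² + 2ζω_n s + ω_n²: ω_n = √0.0906 = 0.301 rad/s, and 2ζω_n = 0.423 so ζ = 0.423/(2·0.301) = 0.703.
t_s ≈ 4/(ζω_n) = 4/(0.703·0.301) = 18.9 s.

t_s ≈ 18.9 s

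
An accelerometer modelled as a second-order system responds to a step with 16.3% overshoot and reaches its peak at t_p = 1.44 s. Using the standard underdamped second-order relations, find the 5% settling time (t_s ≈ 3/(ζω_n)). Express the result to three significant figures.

t_s ≈ 2.38 s

The overshoot fixes ζ = −ln(OS)/√(π²+ln²(OS)) = 0.500.
From t_p = π/ω_d, ω_d = π/1.44 = 2.18 rad/s, so ω_n = ω_d/√(1−ζ²) = 2.52 rad/s.
t_s ≈ 3/(ζω_n) = 3/(0.500·2.52) = 2.38 s.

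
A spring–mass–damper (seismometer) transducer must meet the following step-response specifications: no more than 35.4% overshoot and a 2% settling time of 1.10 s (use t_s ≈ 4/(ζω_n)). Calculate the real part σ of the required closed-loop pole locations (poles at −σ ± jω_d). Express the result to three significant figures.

The settling-time spec alone fixes σ = ζω_n = 4/t_s = 4/1.10 = 3.64.
(Overshoot then fixes ζ = 0.314 and hence ω_d = σ·√(1−ζ²)/ζ = 11.0 rad/s.)

σ ≈ 3.64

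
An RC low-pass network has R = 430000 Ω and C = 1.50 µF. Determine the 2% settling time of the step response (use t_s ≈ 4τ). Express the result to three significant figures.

τ = RC = 430000 × 1.50 µF = 0.645 s.
t_s ≈ 4τ = 2.58 s.

t_s ≈ 2.58 s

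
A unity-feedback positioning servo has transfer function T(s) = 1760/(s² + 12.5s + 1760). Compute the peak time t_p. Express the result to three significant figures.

t_p ≈ 0.0757 s

Comparing the denominator to s² + 2ζω_n s + ω_n²: ω_n = √1760 = 42.0 rad/s, and 2ζω_n = 12.5 so ζ = 12.5/(2·42.0) = 0.149.
ω_d = 42.0·√(1 − 0.149²) = 41.5 rad/s. Then t_p = π/ω_d = 0.0757 s.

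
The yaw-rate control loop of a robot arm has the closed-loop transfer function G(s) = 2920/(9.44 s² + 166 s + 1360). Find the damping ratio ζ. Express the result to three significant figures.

ζ ≈ 0.733

Dividing through by 9.44: denominator becomes s² + 17.58 s + 144.1.
So ω_n = √144.1 = 12.0 rad/s and ζ = 17.58/(2·12.0) = 0.733.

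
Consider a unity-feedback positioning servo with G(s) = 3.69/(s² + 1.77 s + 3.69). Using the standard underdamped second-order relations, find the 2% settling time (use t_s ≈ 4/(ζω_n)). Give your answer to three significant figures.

t_s ≈ 4.52 s

Matching coefficients with s² + 2ζω_n s + ω_n² gives ω_n² = 3.69 ⇒ ω_n = 1.92 rad/s, and ζ = 1.77/(2ω_n) = 0.461.
t_s ≈ 4/(ζω_n) = 4/(0.461·1.92) = 4.52 s.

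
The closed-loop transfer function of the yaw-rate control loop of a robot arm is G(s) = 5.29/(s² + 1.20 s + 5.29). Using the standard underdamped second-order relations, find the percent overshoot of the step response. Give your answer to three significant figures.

Comparing the denominator to s² + 2ζω_n s + ω_n²: ω_n = √5.29 = 2.30 rad/s, and 2ζω_n = 1.20 so ζ = 1.20/(2·2.30) = 0.261.
%OS = 100·exp(−πζ/√(1−ζ²)) = 42.8%.

%OS ≈ 42.8%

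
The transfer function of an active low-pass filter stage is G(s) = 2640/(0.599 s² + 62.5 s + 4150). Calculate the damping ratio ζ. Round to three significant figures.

Dividing through by 0.599: denominator becomes s² + 104.3 s + 6928.
So ω_n = √6928 = 83.2 rad/s and ζ = 104.3/(2·83.2) = 0.627.

ζ ≈ 0.627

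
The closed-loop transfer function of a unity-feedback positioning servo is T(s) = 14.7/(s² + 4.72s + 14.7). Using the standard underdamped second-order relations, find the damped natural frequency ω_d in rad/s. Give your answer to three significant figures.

Comparing the denominator to s² + 2ζω_n s + ω_n²: ω_n = √14.7 = 3.83 rad/s, and 2ζω_n = 4.72 so ζ = 4.72/(2·3.83) = 0.616.
ω_d = 3.83·√(1 − 0.616²) = 3.02 rad/s.

ω_d ≈ 3.02 rad/s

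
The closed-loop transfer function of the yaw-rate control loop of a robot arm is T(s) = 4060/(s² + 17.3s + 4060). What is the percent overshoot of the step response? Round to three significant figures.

ω_n = √4060 = 63.7 rad/s; ζ = 17.3/(2·63.7) = 0.136.
%OS = 100·exp(−πζ/√(1−ζ²)) = 65.0%.

%OS ≈ 65.0%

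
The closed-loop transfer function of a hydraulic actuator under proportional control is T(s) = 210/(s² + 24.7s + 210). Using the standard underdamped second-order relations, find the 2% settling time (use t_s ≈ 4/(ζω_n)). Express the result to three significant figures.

Comparing the denominator to s² + 2ζω_n s + ω_n²: ω_n = √210 = 14.5 rad/s, and 2ζω_n = 24.7 so ζ = 24.7/(2·14.5) = 0.852.
t_s ≈ 4/(ζω_n) = 4/(0.852·14.5) = 0.324 s.

t_s ≈ 0.324 s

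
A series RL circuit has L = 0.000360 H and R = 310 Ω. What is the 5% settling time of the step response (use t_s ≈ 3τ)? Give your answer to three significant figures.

t_s ≈ 0.00000348 s

τ = L/R = 0.000360/310 = 0.00000116 s.
t_s ≈ 3τ = 0.00000348 s.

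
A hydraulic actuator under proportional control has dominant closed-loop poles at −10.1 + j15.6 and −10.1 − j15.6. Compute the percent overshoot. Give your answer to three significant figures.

|pole| = ω_n = √(10.1² + 15.6²) = 18.6 rad/s; ζ = cos θ = σ/ω_n = 0.543.
%OS = 100 e^{−πζ/√(1−ζ²)} with ζ = 0.543 gives 13.1%.

%OS ≈ 13.1%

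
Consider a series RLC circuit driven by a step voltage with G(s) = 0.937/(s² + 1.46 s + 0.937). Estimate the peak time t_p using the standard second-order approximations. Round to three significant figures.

t_p ≈ 4.94 s

Matching coefficients with s² + 2ζω_n s + ω_n² gives ω_n² = 0.937 ⇒ ω_n = 0.968 rad/s, and ζ = 1.46/(2ω_n) = 0.754.
ω_d = 0.968·√(1 − 0.754²) = 0.636 rad/s. Then t_p = π/ω_d = 4.94 s.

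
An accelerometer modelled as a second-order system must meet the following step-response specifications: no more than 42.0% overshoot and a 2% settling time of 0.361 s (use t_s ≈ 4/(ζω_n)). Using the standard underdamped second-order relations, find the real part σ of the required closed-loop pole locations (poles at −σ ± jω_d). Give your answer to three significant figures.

The settling-time spec alone fixes σ = ζω_n = 4/t_s = 4/0.361 = 11.1.
(Overshoot then fixes ζ = 0.266 and hence ω_d = σ·√(1−ζ²)/ζ = 40.1 rad/s.)

σ ≈ 11.1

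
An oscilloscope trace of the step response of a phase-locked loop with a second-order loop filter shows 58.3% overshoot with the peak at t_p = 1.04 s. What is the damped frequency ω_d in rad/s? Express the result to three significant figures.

ω_d ≈ 3.02 rad/s

t_p = π/ω_d, so ω_d = π/1.04 = 3.02 rad/s.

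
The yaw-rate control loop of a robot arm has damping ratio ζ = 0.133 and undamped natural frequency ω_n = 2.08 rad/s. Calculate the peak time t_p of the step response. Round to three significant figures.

The damped frequency is ω_d = ω_n√(1−ζ²) = 2.08·√(1−0.0177) = 2.06 rad/s.
Peak time t_p = π/ω_d = π/2.06 = 1.52 s.

t_p ≈ 1.52 s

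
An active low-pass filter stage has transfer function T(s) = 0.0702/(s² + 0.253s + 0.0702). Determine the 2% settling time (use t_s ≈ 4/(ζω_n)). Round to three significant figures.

Matching coefficients with s² + 2ζω_n s + ω_n² gives ω_n² = 0.0702 ⇒ ω_n = 0.265 rad/s, and ζ = 0.253/(2ω_n) = 0.477.
t_s ≈ 4/(ζω_n) = 4/(0.477·0.265) = 31.6 s.

t_s ≈ 31.6 s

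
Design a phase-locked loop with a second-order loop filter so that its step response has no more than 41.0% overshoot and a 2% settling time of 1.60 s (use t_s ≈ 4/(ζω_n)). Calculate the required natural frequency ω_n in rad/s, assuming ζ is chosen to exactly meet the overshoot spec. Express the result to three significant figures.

ω_n ≈ 9.16 rad/s

From %OS = 100·exp(−πζ/√(1−ζ²)), invert to get ζ = −ln(OS)/√(π² + ln²(OS)) with OS = 0.410.
−ln 0.410 = 0.8916, so ζ = 0.8916/√(π² + 0.7949) = 0.273.
Then ω_n = 4/(ζ t_s) = 4/(0.273 × 1.60) = 9.16 rad/s.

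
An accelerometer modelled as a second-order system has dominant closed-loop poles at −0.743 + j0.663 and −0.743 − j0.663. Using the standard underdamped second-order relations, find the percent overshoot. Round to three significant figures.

%OS ≈ 2.96%

The poles are at −σ ± jω_d with σ = 0.743 and ω_d = 0.663, so ω_n = √(σ²+ω_d²) = 0.996 rad/s and ζ = σ/ω_n = 0.746.
%OS = 100 e^{−πζ/√(1−ζ²)} with ζ = 0.746 gives 2.96%.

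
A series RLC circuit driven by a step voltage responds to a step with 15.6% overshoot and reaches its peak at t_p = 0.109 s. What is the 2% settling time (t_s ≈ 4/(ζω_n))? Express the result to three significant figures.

From the overshoot, ζ = −ln(OS)/√(π²+ln²(OS)) = 0.509.
From t_p = π/ω_d, ω_d = π/0.109 = 28.8 rad/s, so ω_n = ω_d/√(1−ζ²) = 33.5 rad/s.
t_s ≈ 4/(ζω_n) = 4/(0.509·33.5) = 0.235 s.

t_s ≈ 0.235 s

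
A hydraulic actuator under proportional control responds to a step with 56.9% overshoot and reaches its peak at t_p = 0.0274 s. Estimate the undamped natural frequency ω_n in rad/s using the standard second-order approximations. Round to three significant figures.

ω_n ≈ 116 rad/s

ζ from %OS: ζ = |ln 0.569|/√(π²+ln²0.569) = 0.177.
t_p = π/ω_d ⇒ ω_d = 115 rad/s; then ω_n = ω_d/√(1−ζ²) = 116 rad/s.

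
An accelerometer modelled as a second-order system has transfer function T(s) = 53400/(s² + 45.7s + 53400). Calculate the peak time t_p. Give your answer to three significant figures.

t_p ≈ 0.0137 s

Comparing the denominator to s² + 2ζω_n s + ω_n²: ω_n = √53400 = 231 rad/s, and 2ζω_n = 45.7 so ζ = 45.7/(2·231) = 0.0989.
ω_d = 231·√(1 − 0.0989²) = 230 rad/s. Then t_p = π/ω_d = 0.0137 s.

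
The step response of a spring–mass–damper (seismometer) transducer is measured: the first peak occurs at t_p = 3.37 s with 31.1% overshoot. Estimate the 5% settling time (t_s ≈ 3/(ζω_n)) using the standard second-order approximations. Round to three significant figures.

ζ from %OS: ζ = |ln 0.311|/√(π²+ln²0.311) = 0.348.
t_p = π/ω_d ⇒ ω_d = 0.932 rad/s; then ω_n = ω_d/√(1−ζ²) = 0.995 rad/s.
t_s ≈ 3/(ζω_n) = 3/(0.348·0.995) = 8.66 s.

t_s ≈ 8.66 s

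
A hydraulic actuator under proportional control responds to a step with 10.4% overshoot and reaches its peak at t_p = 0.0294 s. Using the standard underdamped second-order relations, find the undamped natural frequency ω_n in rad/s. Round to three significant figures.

ω_n ≈ 132 rad/s

The overshoot fixes ζ = −ln(OS)/√(π²+ln²(OS)) = 0.585.
From t_p = π/ω_d, ω_d = π/0.0294 = 107 rad/s, so ω_n = ω_d/√(1−ζ²) = 132 rad/s.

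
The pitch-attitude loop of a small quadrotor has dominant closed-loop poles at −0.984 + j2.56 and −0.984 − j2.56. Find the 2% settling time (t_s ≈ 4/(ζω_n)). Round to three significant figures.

t_s ≈ 4.07 s

For poles at −σ ± jω_d, ζω_n = σ = 0.984, so t_s ≈ 4/σ = 4.07 s.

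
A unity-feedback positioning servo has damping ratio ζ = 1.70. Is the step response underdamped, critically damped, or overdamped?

Since ζ = 1.70 > 1, the system is overdamped.

overdamped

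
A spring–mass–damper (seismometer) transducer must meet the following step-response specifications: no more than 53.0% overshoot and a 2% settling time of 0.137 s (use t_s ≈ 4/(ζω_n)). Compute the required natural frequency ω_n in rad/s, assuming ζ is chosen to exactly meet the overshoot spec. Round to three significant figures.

ω_n ≈ 147 rad/s

From %OS = 100·exp(−πζ/√(1−ζ²)), invert to get ζ = −ln(OS)/√(π² + ln²(OS)) with OS = 0.530.
−ln 0.530 = 0.6349, so ζ = 0.6349/√(π² + 0.4031) = 0.198.
From t_s ≈ 4/(ζω_n): ω_n = 4/(ζ·t_s) = 4/(0.198·0.137) = 147 rad/s.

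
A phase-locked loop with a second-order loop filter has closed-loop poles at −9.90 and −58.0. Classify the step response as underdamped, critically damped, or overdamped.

Since the poles are distinct, negative and real, the response is overdamped.

overdamped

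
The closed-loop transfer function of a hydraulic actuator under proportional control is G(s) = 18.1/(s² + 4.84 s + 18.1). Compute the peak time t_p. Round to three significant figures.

t_p ≈ 0.898 s

Matching coefficients with s² + 2ζω_n s + ω_n² gives ω_n² = 18.1 ⇒ ω_n = 4.25 rad/s, and ζ = 4.84/(2ω_n) = 0.569.
The damped frequency ω_d = ω_n√(1−ζ²) = 3.50 rad/s. Then t_p = π/ω_d = 0.898 s.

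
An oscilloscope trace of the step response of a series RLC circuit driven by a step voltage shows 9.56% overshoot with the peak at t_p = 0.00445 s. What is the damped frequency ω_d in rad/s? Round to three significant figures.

t_p = π/ω_d, so ω_d = π/0.00445 = 706 rad/s.

ω_d ≈ 706 rad/s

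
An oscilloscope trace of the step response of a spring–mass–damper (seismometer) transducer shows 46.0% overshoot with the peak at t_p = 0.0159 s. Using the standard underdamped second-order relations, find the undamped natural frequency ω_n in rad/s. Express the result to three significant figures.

ζ from %OS: ζ = |ln 0.460|/√(π²+ln²0.460) = 0.240.
From t_p = π/ω_d, ω_d = π/0.0159 = 198 rad/s, so ω_n = ω_d/√(1−ζ²) = 204 rad/s.

ω_n ≈ 204 rad/s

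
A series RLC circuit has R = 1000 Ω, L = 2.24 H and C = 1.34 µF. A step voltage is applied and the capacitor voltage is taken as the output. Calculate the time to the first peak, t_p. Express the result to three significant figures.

For a series RLC circuit (capacitor voltage as output), ω_n = 1/√(LC) = 1/√(2.24 H · 1.34 µF) = 577 rad/s.
ζ = (R/2)·√(C/L) = (1000/2)·√(1.34 µF/2.24 H) = 0.387.
ω_d = 577·√(1 − 0.387²) = 532 rad/s. t_p = π/ω_d = 0.00590 s.

t_p ≈ 0.00590 s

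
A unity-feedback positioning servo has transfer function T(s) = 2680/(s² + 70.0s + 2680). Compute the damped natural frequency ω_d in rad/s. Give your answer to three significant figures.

ω_d ≈ 38.1 rad/s

Matching coefficients with s² + 2ζω_n s + ω_n² gives ω_n² = 2680 ⇒ ω_n = 51.8 rad/s, and ζ = 70.0/(2ω_n) = 0.676.
ω_d = ω_n√(1−ζ²) = 38.1 rad/s.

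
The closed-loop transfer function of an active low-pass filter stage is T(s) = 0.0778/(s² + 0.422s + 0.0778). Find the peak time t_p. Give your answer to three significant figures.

t_p ≈ 17.2 s

Comparing the denominator to s² + 2ζω_n s + ω_n²: ω_n = √0.0778 = 0.279 rad/s, and 2ζω_n = 0.422 so ζ = 0.422/(2·0.279) = 0.756.
The damped frequency ω_d = ω_n√(1−ζ²) = 0.182 rad/s. Then t_p = π/ω_d = 17.2 s.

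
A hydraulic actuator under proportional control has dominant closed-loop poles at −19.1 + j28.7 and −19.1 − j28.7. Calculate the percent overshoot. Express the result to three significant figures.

|pole| = ω_n = √(19.1² + 28.7²) = 34.5 rad/s; ζ = cos θ = σ/ω_n = 0.554.
Overshoot: exp(−π·0.554/√(1−0.554²)) = 0.124, i.e. 12.4%.

%OS ≈ 12.4%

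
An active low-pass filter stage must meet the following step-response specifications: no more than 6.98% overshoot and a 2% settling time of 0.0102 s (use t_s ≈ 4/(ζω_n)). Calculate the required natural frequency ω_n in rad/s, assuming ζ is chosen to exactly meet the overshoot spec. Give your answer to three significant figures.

ω_n ≈ 607 rad/s

From %OS = 100·exp(−πζ/√(1−ζ²)), invert to get ζ = −ln(OS)/√(π² + ln²(OS)) with OS = 0.0698.
−ln 0.0698 = 2.662, so ζ = 2.662/√(π² + 7.087) = 0.646.
From t_s ≈ 4/(ζω_n): ω_n = 4/(ζ·t_s) = 4/(0.646·0.0102) = 607 rad/s.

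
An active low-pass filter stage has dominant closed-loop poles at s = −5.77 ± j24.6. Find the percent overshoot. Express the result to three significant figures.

The poles are at −σ ± jω_d with σ = 5.77 and ω_d = 24.6, so ω_n = √(σ²+ω_d²) = 25.3 rad/s and ζ = σ/ω_n = 0.228.
%OS = 100 e^{−πζ/√(1−ζ²)} with ζ = 0.228 gives 47.9%.

%OS ≈ 47.9%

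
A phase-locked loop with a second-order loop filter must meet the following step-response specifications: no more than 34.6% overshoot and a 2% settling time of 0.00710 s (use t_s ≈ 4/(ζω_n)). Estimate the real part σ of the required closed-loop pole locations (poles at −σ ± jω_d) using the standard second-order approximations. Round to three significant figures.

The settling-time spec alone fixes σ = ζω_n = 4/t_s = 4/0.00710 = 563.
(Overshoot then fixes ζ = 0.320 and hence ω_d = σ·√(1−ζ²)/ζ = 1670 rad/s.)

σ ≈ 563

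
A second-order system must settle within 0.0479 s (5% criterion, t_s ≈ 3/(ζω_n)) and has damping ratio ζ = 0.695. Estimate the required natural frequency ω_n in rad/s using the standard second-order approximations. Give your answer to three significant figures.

ω_n ≈ 90.1 rad/s

Rearranging t_s ≈ 3/(ζω_n) gives ω_n = 3/(ζ·t_s) = 3/(0.695 × 0.0479) = 90.1 rad/s.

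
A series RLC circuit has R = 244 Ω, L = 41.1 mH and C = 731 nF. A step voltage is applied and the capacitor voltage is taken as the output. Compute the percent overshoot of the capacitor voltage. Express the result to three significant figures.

%OS ≈ 15.2%

For a series RLC circuit (capacitor voltage as output), ω_n = 1/√(LC) = 1/√(41.1 mH · 731 nF) = 5770 rad/s.
ζ = (R/2)·√(C/L) = (244/2)·√(731 nF/41.1 mH) = 0.515.
Overshoot: exp(−π·0.515/√(1−0.515²)) = 0.152, i.e. 15.2%.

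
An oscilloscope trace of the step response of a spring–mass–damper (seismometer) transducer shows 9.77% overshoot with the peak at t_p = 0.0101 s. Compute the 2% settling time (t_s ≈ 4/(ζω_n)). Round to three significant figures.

The overshoot fixes ζ = −ln(OS)/√(π²+ln²(OS)) = 0.595.
t_p = π/ω_d ⇒ ω_d = 311 rad/s; then ω_n = ω_d/√(1−ζ²) = 387 rad/s.
t_s ≈ 4/(ζω_n) = 4/(0.595·387) = 0.0174 s.

t_s ≈ 0.0174 s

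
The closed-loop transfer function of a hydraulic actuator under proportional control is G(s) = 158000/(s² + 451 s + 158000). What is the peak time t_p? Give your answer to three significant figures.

t_p ≈ 0.00960 s

Comparing the denominator to s² + 2ζω_n s + ω_n²: ω_n = √158000 = 397 rad/s, and 2ζω_n = 451 so ζ = 451/(2·397) = 0.567.
ω_d = ω_n√(1−ζ²) = 327 rad/s. Then t_p = π/ω_d = 0.00960 s.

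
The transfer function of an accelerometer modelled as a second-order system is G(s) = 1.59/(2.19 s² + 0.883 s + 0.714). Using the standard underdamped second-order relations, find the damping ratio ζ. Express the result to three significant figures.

ζ ≈ 0.353

Dividing through by 2.19: denominator becomes s² + 0.4032 s + 0.3260.
So ω_n = √0.3260 = 0.571 rad/s and ζ = 0.4032/(2·0.571) = 0.353.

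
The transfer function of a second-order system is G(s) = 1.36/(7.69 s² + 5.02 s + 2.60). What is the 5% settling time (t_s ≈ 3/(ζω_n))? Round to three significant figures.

t_s ≈ 9.19 s

Dividing through by 7.69: denominator becomes s² + 0.6528 s + 0.3381.
So ω_n = √0.3381 = 0.581 rad/s and ζ = 0.6528/(2·0.581) = 0.561.
t_s ≈ 3/(ζω_n) = 9.19 s.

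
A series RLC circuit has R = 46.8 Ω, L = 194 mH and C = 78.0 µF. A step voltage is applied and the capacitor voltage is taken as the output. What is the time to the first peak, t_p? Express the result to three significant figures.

t_p ≈ 0.0138 s

For a series RLC circuit (capacitor voltage as output), ω_n = 1/√(LC) = 1/√(194 mH · 78.0 µF) = 257 rad/s.
ζ = (R/2)·√(C/L) = (46.8/2)·√(78.0 µF/194 mH) = 0.469.
ω_d = ω_n√(1−ζ²) = 227 rad/s. t_p = π/ω_d = 0.0138 s.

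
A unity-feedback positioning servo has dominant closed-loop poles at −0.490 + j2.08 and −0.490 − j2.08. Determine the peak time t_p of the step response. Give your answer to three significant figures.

t_p = π/ω_d with ω_d = 2.08 (the imaginary part), so t_p = 1.51 s.

t_p ≈ 1.51 s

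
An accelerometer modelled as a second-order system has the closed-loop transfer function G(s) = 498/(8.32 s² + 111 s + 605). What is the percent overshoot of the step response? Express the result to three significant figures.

Dividing through by 8.32: denominator becomes s² + 13.34 s + 72.72.
So ω_n = √72.72 = 8.53 rad/s and ζ = 13.34/(2·8.53) = 0.782.
%OS = 100 e^{−πζ/√(1−ζ²)} with ζ = 0.782 gives 1.94%.

%OS ≈ 1.94%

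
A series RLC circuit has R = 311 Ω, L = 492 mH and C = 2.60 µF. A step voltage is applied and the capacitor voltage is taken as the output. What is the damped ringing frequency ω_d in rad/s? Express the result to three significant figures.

ω_d ≈ 826 rad/s

For a series RLC circuit (capacitor voltage as output), ω_n = 1/√(LC) = 1/√(492 mH · 2.60 µF) = 884 rad/s.
ζ = (R/2)·√(C/L) = (311/2)·√(2.60 µF/492 mH) = 0.357.
ω_d = 884·√(1 − 0.357²) = 826 rad/s.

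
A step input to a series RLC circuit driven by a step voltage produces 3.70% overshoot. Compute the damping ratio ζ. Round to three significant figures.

From %OS = 100·exp(−πζ/√(1−ζ²)), invert to get ζ = −ln(OS)/√(π² + ln²(OS)) with OS = 0.0370.
−ln 0.0370 = 3.297, so ζ = 3.297/√(π² + 10.87) = 0.724.

ζ ≈ 0.724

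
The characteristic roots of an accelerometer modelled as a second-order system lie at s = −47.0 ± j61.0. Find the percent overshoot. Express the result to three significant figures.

The poles are at −σ ± jω_d with σ = 47.0 and ω_d = 61.0, so ω_n = √(σ²+ω_d²) = 77.0 rad/s and ζ = σ/ω_n = 0.610.
%OS = 100·exp(−πζ/√(1−ζ²)) = 8.89%.

%OS ≈ 8.89%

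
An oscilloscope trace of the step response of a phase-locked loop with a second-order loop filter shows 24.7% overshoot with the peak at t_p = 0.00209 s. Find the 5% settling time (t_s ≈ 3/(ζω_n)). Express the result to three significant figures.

t_s ≈ 0.00448 s

The overshoot fixes ζ = −ln(OS)/√(π²+ln²(OS)) = 0.407.
t_p = π/ω_d ⇒ ω_d = 1500 rad/s; then ω_n = ω_d/√(1−ζ²) = 1650 rad/s.
t_s ≈ 3/(ζω_n) = 3/(0.407·1650) = 0.00448 s.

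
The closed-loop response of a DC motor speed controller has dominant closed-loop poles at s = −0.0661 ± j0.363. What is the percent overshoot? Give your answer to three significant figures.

The poles are at −σ ± jω_d with σ = 0.0661 and ω_d = 0.363, so ω_n = √(σ²+ω_d²) = 0.369 rad/s and ζ = σ/ω_n = 0.179.
Overshoot: exp(−π·0.179/√(1−0.179²)) = 0.564, i.e. 56.4%.

%OS ≈ 56.4%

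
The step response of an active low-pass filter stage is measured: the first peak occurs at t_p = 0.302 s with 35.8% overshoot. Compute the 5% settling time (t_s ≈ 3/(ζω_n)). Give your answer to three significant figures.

t_s ≈ 0.882 s

From the overshoot, ζ = −ln(OS)/√(π²+ln²(OS)) = 0.311.
t_p = π/ω_d ⇒ ω_d = 10.4 rad/s; then ω_n = ω_d/√(1−ζ²) = 10.9 rad/s.
t_s ≈ 3/(ζω_n) = 3/(0.311·10.9) = 0.882 s.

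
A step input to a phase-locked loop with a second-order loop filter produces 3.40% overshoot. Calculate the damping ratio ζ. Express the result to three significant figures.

ζ ≈ 0.733

From %OS = 100·exp(−πζ/√(1−ζ²)), invert to get ζ = −ln(OS)/√(π² + ln²(OS)) with OS = 0.0340.
−ln 0.0340 = 3.381, so ζ = 3.381/√(π² + 11.43) = 0.733.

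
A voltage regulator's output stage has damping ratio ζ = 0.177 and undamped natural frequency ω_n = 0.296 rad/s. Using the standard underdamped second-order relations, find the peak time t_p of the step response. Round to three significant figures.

The damped frequency is ω_d = ω_n√(1−ζ²) = 0.296·√(1−0.0313) = 0.291 rad/s.
Peak time t_p = π/ω_d = π/0.291 = 10.8 s.

t_p ≈ 10.8 s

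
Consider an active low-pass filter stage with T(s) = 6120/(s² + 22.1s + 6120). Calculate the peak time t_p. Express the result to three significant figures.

Comparing the denominator to s² + 2ζω_n s + ω_n²: ω_n = √6120 = 78.2 rad/s, and 2ζω_n = 22.1 so ζ = 22.1/(2·78.2) = 0.141.
ω_d = ω_n√(1−ζ²) = 77.4 rad/s. Then t_p = π/ω_d = 0.0406 s.

t_p ≈ 0.0406 s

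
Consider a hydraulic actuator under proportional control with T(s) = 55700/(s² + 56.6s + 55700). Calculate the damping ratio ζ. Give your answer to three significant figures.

ζ ≈ 0.120

Matching coefficients with s² + 2ζω_n s + ω_n² gives ω_n² = 55700 ⇒ ω_n = 236 rad/s, and ζ = 56.6/(2ω_n) = 0.120.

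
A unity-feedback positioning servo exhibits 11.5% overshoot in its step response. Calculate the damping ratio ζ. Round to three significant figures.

ζ = −ln(OS)/√(π² + (ln OS)²). With OS = 0.115, ln OS = −2.163 and ζ = 2.163/3.814 = 0.567.

ζ ≈ 0.567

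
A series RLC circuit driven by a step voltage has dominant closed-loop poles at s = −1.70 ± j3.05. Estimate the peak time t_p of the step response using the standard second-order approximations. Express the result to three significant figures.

t_p ≈ 1.03 s

t_p = π/ω_d with ω_d = 3.05 (the imaginary part), so t_p = 1.03 s.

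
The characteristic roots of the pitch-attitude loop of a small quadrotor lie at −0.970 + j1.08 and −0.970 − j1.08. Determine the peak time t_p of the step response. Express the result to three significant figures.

t_p ≈ 2.91 s

t_p = π/ω_d with ω_d = 1.08 (the imaginary part), so t_p = 2.91 s.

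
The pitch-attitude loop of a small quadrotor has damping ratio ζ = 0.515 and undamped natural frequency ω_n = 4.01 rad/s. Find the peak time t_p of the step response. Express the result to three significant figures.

t_p ≈ 0.914 s

The damped frequency is ω_d = ω_n√(1−ζ²) = 4.01·√(1−0.265) = 3.44 rad/s.
Peak time t_p = π/ω_d = π/3.44 = 0.914 s.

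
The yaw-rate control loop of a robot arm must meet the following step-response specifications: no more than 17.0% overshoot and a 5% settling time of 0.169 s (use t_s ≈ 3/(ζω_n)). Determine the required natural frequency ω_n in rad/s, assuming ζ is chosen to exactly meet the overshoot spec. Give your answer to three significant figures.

ω_n ≈ 36.1 rad/s

ζ = −ln(OS)/√(π² + (ln OS)²). With OS = 0.170, ln OS = −1.772 and ζ = 1.772/3.607 = 0.491.
From t_s ≈ 3/(ζω_n): ω_n = 3/(ζ·t_s) = 3/(0.491·0.169) = 36.1 rad/s.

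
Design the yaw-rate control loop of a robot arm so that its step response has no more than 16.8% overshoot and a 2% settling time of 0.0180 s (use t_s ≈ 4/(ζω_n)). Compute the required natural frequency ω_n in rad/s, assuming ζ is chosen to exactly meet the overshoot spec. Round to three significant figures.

ω_n ≈ 450 rad/s

Inverting the overshoot relation: ζ = |ln 0.168|/√(π² + ln²0.168) = 0.494.
Then ω_n = 4/(ζ t_s) = 4/(0.494 × 0.0180) = 450 rad/s.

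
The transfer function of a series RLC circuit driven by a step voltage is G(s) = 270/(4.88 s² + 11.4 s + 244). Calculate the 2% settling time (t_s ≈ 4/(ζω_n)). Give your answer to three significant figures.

t_s ≈ 3.42 s

Dividing through by 4.88: denominator becomes s² + 2.336 s + 50.00.
So ω_n = √50.00 = 7.07 rad/s and ζ = 2.336/(2·7.07) = 0.165.
t_s ≈ 4/(ζω_n) = 3.42 s.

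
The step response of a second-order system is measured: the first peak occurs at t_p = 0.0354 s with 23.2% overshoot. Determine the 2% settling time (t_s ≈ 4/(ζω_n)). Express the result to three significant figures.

t_s ≈ 0.0969 s

From the overshoot, ζ = −ln(OS)/√(π²+ln²(OS)) = 0.422.
From t_p = π/ω_d, ω_d = π/0.0354 = 88.7 rad/s, so ω_n = ω_d/√(1−ζ²) = 97.9 rad/s.
t_s ≈ 4/(ζω_n) = 4/(0.422·97.9) = 0.0969 s.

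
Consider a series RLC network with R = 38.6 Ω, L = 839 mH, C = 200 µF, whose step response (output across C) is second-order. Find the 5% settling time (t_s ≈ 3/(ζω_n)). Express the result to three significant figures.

t_s ≈ 0.130 s

For a series RLC circuit (capacitor voltage as output), ω_n = 1/√(LC) = 1/√(839 mH · 200 µF) = 77.2 rad/s.
ζ = (R/2)·√(C/L) = (38.6/2)·√(200 µF/839 mH) = 0.298.
t_s ≈ 3/(ζω_n) = 0.130 s.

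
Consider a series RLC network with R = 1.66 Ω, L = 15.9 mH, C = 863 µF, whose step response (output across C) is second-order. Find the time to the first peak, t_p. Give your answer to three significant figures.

t_p ≈ 0.0119 s

For a series RLC circuit (capacitor voltage as output), ω_n = 1/√(LC) = 1/√(15.9 mH · 863 µF) = 270 rad/s.
ζ = (R/2)·√(C/L) = (1.66/2)·√(863 µF/15.9 mH) = 0.193.
ω_d = ω_n√(1−ζ²) = 265 rad/s. t_p = π/ω_d = 0.0119 s.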